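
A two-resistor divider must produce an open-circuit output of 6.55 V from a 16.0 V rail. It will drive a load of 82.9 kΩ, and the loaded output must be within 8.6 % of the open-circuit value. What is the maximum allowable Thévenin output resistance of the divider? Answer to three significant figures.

R_th ≤ 7.80 kΩ

Loading drop = R_th/(R_th + R_L) ≤ 0.0860, so R_th ≤ R_L · ε/(1−ε) = 82.9 kΩ × 0.0860/0.9140 = 7.80 kΩ.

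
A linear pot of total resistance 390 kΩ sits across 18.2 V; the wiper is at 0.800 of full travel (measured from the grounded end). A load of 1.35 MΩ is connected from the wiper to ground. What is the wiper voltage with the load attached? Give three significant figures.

V ≈ 13.9 V

The wiper splits the pot into (1−α)R = 78.00 kΩ above and αR = 312.0 kΩ below.
Lower section ‖ load = 253.4 kΩ.
V_wiper = 18.2 × 253.4/(78.00 + 253.4) = 13.9 V.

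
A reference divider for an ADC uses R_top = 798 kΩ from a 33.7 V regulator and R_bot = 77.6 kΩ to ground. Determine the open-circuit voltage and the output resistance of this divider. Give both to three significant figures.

V_th = 2.99 V, R_th = 70.7 kΩ

V_th is the open-circuit tap voltage: 33.7 × 77.6/(798 + 77.6) = 2.99 V.
With the supply zeroed, R_top and R_bot appear in parallel from the tap: R_th = R_top‖R_bot = (798 × 77.6)/875.6 = 70.7 kΩ.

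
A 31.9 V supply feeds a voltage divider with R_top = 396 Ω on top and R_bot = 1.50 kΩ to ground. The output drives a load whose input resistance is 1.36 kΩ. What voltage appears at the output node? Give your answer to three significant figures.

V_out ≈ 20.5 V

The load sits in parallel with R_bot: R_bot‖R_L = (1500 × 1360) / (1500 + 1360) = 713.3 Ω.
V_out = 31.9 × 713.3 / (396 + 713.3) = 31.9 × 713.3/1109 = 20.5 V.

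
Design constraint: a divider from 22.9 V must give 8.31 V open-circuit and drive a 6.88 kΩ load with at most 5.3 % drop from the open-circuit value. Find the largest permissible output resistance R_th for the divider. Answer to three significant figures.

R_th ≤ 385 Ω

Loading drop = R_th/(R_th + R_L) ≤ 0.0530, so R_th ≤ R_L · ε/(1−ε) = 6.88 kΩ × 0.0530/0.9470 = 385 Ω.
(Any R1, R2 with R2/(R1+R2) = 0.363 and R1‖R2 ≤ 385 Ω will meet the spec.)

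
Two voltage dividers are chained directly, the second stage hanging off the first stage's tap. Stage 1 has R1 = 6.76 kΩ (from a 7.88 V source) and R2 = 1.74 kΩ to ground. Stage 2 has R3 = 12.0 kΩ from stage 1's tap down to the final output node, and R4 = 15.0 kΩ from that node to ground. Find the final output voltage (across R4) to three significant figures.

V_out ≈ 0.852 V

Stage 2 presents R3+R4 = 27.00 kΩ as a load on stage 1's tap.
Stage 1's lower leg becomes R2‖(R3+R4) = 1.635 kΩ, so V_mid = 7.88 × 1.635/8.395 = 1.534 V.
Stage 2 is itself unloaded: V_out = V_mid × R4/(R3+R4) = 1.534 × 15.0/27.00 = 0.852 V.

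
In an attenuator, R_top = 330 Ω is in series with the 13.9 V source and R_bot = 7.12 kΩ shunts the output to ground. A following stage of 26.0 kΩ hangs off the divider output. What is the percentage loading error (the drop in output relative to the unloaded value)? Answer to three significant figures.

The divider's output (Thévenin) resistance is R_top‖R_bot = 315.4 Ω.
Fractional drop under load = R_th/(R_th + R_L) = 315.4 / (315.4 + 26000) = 0.01198.
So the output falls by 1.20 %.

1.20 %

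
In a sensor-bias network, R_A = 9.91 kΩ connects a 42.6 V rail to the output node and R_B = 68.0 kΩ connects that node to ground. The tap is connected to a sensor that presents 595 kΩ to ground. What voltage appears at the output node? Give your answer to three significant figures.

The load sits in parallel with R_B: R_B‖R_L = (68.0 × 595) / (68.0 + 595) = 61.03 kΩ.
V_out = 42.6 × 61.03 / (9.91 + 61.03) = 42.6 × 61.03/70.94 = 36.6 V.
(Unloaded it would have been 37.2 V.)

V_out ≈ 36.6 V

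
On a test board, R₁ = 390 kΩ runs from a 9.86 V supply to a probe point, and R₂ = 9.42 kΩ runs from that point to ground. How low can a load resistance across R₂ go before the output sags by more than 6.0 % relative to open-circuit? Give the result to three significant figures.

Output resistance R_th = R₁‖R₂ = (390 × 9.42)/399.4 = 9.198 kΩ.
The fractional drop is R_th/(R_th + R_L); requiring this ≤ 0.0600 gives R_L ≥ R_th(1/0.0600 − 1) = 9.198 × 15.67 = 144 kΩ.

R_L(min) ≈ 144 kΩ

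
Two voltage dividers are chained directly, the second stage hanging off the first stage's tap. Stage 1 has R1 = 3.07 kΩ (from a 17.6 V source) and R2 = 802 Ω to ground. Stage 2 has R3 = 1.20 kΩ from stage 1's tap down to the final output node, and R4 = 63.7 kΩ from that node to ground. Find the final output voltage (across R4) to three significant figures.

Stage 2 presents R3+R4 = 64900 Ω as a load on stage 1's tap.
Stage 1's lower leg becomes R2‖(R3+R4) = 792.2 Ω, so V_mid = 17.6 × 792.2/3862 = 3.610 V.
Stage 2 is itself unloaded: V_out = V_mid × R4/(R3+R4) = 3.610 × 63700/64900 = 3.54 V.

V_out ≈ 3.54 V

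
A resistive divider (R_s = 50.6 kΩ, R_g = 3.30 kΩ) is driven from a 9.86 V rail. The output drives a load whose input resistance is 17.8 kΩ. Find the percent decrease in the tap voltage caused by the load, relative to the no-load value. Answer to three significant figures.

14.8 %

Unloaded V = 9.86 × 3.30/53.90 = 0.60367 V.
Loaded: R_g‖R_L = 2.784 kΩ, giving V = 9.86 × 2.784/53.38 = 0.51418 V.
Drop = (0.60367 − 0.51418) / 0.60367 = 14.8 %.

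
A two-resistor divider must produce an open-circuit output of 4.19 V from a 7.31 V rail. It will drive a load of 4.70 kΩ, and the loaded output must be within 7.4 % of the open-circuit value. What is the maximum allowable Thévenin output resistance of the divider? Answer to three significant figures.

R_th ≤ 376 Ω

Loading drop = R_th/(R_th + R_L) ≤ 0.0740, so R_th ≤ R_L · ε/(1−ε) = 4.70 kΩ × 0.0740/0.9260 = 376 Ω.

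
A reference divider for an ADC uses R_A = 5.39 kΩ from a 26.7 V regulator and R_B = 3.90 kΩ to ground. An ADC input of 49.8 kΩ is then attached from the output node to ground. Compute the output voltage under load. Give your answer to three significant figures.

The load sits in parallel with R_B: R_B‖R_L = (3.90 × 49.8) / (3.90 + 49.8) = 3.617 kΩ.
V_out = 26.7 × 3.617 / (5.39 + 3.617) = 26.7 × 3.617/9.007 = 10.7 V.
(Unloaded it would have been 11.2 V.)

V_out ≈ 10.7 V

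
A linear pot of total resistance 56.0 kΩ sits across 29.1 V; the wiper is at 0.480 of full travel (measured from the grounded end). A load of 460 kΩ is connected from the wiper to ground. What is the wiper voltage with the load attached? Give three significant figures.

V ≈ 13.6 V

The wiper splits the pot into (1−α)R = 29.12 kΩ above and αR = 26.88 kΩ below.
Lower section ‖ load = 25.40 kΩ.
V_wiper = 29.1 × 25.40/(29.12 + 25.40) = 13.6 V.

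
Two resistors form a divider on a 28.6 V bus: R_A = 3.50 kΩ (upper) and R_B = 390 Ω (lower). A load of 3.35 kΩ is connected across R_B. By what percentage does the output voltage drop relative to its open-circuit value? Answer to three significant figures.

9.48 %

Unloaded V = 28.6 × 390/3890 = 2.8674 V.
Loaded: R_B‖R_L = 349.3 Ω, giving V = 28.6 × 349.3/3849 = 2.5955 V.
Drop = (2.8674 − 2.5955) / 2.8674 = 9.48 %.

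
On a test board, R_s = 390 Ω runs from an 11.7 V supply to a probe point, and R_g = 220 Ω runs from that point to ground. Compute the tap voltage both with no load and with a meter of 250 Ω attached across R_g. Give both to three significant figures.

Unloaded: 4.22 V; loaded: 2.70 V

Open-circuit: V = 11.7 × 220/(390 + 220) = 4.22 V.
With the load, R_g becomes R_g‖R_L = 117.0 Ω, so V = 11.7 × 117.0/507.0 = 2.70 V.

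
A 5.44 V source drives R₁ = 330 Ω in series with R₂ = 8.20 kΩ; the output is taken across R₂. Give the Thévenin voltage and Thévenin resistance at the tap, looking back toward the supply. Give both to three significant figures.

V_th = 5.23 V, R_th = 317 Ω

V_th is the open-circuit tap voltage: 5.44 × 8200/(330 + 8200) = 5.23 V.
With the supply zeroed, R₁ and R₂ appear in parallel from the tap: R_th = R₁‖R₂ = (330 × 8200)/8530 = 317 Ω.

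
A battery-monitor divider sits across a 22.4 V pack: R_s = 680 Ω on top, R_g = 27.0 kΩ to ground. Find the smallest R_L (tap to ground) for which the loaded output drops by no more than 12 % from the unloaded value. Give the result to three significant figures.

R_L(min) ≈ 4.86 kΩ

Output resistance R_th = R_s‖R_g = (680 × 27000)/27680 = 663.3 Ω.
The fractional drop is R_th/(R_th + R_L); requiring this ≤ 0.120 gives R_L ≥ R_th(1/0.120 − 1) = 663.3 × 7.333 = 4.86 kΩ.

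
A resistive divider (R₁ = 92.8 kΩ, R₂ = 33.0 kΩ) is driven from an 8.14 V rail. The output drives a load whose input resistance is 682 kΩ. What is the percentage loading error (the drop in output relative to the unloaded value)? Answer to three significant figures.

3.45 %

The divider's output (Thévenin) resistance is R₁‖R₂ = 24.34 kΩ.
Fractional drop under load = R_th/(R_th + R_L) = 24.34 / (24.34 + 682) = 0.03446.
So the output falls by 3.45 %.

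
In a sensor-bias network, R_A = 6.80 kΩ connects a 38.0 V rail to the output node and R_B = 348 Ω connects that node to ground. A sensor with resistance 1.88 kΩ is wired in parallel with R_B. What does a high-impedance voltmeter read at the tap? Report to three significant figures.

V_out ≈ 1.57 V

The load sits in parallel with R_B: R_B‖R_L = (348 × 1880) / (348 + 1880) = 293.6 Ω.
V_out = 38.0 × 293.6 / (6800 + 293.6) = 38.0 × 293.6/7094 = 1.57 V.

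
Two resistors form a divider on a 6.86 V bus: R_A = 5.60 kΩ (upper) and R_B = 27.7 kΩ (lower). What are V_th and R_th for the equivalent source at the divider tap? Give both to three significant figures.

V_th is the open-circuit tap voltage: 6.86 × 27.7/(5.60 + 27.7) = 5.71 V.
With the supply zeroed, R_A and R_B appear in parallel from the tap: R_th = R_A‖R_B = (5.60 × 27.7)/33.30 = 4.66 kΩ.

V_th = 5.71 V, R_th = 4.66 kΩ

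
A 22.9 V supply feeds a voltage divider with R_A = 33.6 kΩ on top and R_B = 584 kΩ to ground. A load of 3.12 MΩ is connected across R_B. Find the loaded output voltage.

V_out ≈ 21.4 V

The load sits in parallel with R_B: R_B‖R_L = (584 × 3120) / (584 + 3120) = 491.9 kΩ.
V_out = 22.9 × 491.9 / (33.6 + 491.9) = 22.9 × 491.9/525.5 = 21.4 V.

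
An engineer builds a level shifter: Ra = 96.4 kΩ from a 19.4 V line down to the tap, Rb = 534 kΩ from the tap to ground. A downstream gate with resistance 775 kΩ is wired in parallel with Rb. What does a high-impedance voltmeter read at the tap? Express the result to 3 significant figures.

The load sits in parallel with Rb: Rb‖R_L = (534 × 775) / (534 + 775) = 316.2 kΩ.
V_out = 19.4 × 316.2 / (96.4 + 316.2) = 19.4 × 316.2/412.6 = 14.9 V.

V_out ≈ 14.9 V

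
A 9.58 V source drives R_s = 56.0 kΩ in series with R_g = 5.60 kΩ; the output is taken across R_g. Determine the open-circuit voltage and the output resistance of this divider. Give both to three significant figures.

V_th is the open-circuit tap voltage: 9.58 × 5.60/(56.0 + 5.60) = 0.871 V.
With the supply zeroed, R_s and R_g appear in parallel from the tap: R_th = R_s‖R_g = (56.0 × 5.60)/61.60 = 5.09 kΩ.

V_th = 0.871 V, R_th = 5.09 kΩ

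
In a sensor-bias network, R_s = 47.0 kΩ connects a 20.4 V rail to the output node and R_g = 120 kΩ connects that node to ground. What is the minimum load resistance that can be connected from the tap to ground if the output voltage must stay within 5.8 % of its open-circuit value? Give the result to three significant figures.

R_L(min) ≈ 549 kΩ

Output resistance R_th = R_s‖R_g = (47.0 × 120)/167.0 = 33.77 kΩ.
The fractional drop is R_th/(R_th + R_L); requiring this ≤ 0.0580 gives R_L ≥ R_th(1/0.0580 − 1) = 33.77 × 16.24 = 549 kΩ.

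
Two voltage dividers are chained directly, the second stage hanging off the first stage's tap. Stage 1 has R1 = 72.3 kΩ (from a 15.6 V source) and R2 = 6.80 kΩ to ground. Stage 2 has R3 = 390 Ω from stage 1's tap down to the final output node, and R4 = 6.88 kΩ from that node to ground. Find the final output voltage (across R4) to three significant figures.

V_out ≈ 0.684 V

Stage 2 presents R3+R4 = 7270 Ω as a load on stage 1's tap.
Stage 1's lower leg becomes R2‖(R3+R4) = 3514 Ω, so V_mid = 15.6 × 3514/75810 = 0.7230 V.
Stage 2 is itself unloaded: V_out = V_mid × R4/(R3+R4) = 0.7230 × 6880/7270 = 0.684 V.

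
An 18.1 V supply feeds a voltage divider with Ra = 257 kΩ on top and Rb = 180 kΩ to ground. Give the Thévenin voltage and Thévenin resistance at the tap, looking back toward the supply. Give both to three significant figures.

V_th is the open-circuit tap voltage: 18.1 × 180/(257 + 180) = 7.46 V.
With the supply zeroed, Ra and Rb appear in parallel from the tap: R_th = Ra‖Rb = (257 × 180)/437.0 = 106 kΩ.

V_th = 7.46 V, R_th = 106 kΩ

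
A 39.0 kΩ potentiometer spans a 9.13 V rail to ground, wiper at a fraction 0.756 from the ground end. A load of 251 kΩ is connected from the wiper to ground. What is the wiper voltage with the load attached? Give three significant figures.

V ≈ 6.71 V

The wiper splits the pot into (1−α)R = 9.516 kΩ above and αR = 29.48 kΩ below.
Lower section ‖ load = 26.38 kΩ.
V_wiper = 9.13 × 26.38/(9.516 + 26.38) = 6.71 V.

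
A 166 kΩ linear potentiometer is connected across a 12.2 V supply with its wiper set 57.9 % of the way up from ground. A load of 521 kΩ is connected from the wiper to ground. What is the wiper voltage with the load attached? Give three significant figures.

V ≈ 6.55 V

The wiper splits the pot into (1−α)R = 69.89 kΩ above and αR = 96.11 kΩ below.
Lower section ‖ load = 81.14 kΩ.
V_wiper = 12.2 × 81.14/(69.89 + 81.14) = 6.55 V.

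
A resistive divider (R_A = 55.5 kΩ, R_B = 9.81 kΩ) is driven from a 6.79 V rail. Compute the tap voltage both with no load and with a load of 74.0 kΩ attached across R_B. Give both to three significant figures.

Unloaded: 1.02 V; loaded: 0.917 V

Open-circuit: V = 6.79 × 9.81/(55.5 + 9.81) = 1.02 V.
With the load, R_B becomes R_B‖R_L = 8.662 kΩ, so V = 6.79 × 8.662/64.16 = 0.917 V.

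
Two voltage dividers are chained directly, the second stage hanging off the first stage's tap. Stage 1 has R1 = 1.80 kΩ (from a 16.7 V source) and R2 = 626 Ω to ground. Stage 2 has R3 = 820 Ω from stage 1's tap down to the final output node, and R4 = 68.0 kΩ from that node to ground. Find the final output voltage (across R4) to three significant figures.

Stage 2 presents R3+R4 = 68820 Ω as a load on stage 1's tap.
Stage 1's lower leg becomes R2‖(R3+R4) = 620.4 Ω, so V_mid = 16.7 × 620.4/2420 = 4.280 V.
Stage 2 is itself unloaded: V_out = V_mid × R4/(R3+R4) = 4.280 × 68000/68820 = 4.23 V.

V_out ≈ 4.23 V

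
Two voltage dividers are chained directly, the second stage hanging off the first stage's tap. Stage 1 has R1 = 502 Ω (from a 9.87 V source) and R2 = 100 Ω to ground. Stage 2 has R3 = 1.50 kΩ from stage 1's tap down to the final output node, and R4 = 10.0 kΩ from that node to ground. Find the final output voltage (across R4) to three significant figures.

Stage 2 presents R3+R4 = 11500 Ω as a load on stage 1's tap.
Stage 1's lower leg becomes R2‖(R3+R4) = 99.14 Ω, so V_mid = 9.87 × 99.14/601.1 = 1.628 V.
Stage 2 is itself unloaded: V_out = V_mid × R4/(R3+R4) = 1.628 × 10000/11500 = 1.42 V.

V_out ≈ 1.42 V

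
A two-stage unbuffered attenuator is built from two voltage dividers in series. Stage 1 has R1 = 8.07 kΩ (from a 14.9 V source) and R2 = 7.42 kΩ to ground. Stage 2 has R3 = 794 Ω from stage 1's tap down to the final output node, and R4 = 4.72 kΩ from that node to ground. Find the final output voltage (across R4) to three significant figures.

Stage 2 presents R3+R4 = 5514 Ω as a load on stage 1's tap.
Stage 1's lower leg becomes R2‖(R3+R4) = 3163 Ω, so V_mid = 14.9 × 3163/11230 = 4.196 V.
Stage 2 is itself unloaded: V_out = V_mid × R4/(R3+R4) = 4.196 × 4720/5514 = 3.59 V.

V_out ≈ 3.59 V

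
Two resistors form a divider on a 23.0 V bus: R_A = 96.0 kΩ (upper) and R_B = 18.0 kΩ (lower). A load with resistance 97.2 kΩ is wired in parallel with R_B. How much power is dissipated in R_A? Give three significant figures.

P ≈ 4.11 mW

Total resistance from the source is R_A + (R_B‖R_L) = 111.2 kΩ, so I = 23.0/111.2 kΩ = 0.2069 mA.
P = I²·R_A = (0.2069 mA)² × 96.0 kΩ = 4.11 mW.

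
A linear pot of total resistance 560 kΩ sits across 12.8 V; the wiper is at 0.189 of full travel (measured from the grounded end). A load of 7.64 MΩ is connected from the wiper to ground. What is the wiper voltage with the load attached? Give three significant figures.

V ≈ 2.39 V

The wiper splits the pot into (1−α)R = 454.2 kΩ above and αR = 105.8 kΩ below.
Lower section ‖ load = 104.4 kΩ.
V_wiper = 12.8 × 104.4/(454.2 + 104.4) = 2.39 V.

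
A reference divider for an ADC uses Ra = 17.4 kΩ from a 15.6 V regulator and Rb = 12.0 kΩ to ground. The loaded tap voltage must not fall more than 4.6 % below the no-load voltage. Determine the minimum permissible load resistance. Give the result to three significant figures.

R_L(min) ≈ 147 kΩ

Output resistance R_th = Ra‖Rb = (17.4 × 12.0)/29.40 = 7.102 kΩ.
The fractional drop is R_th/(R_th + R_L); requiring this ≤ 0.0460 gives R_L ≥ R_th(1/0.0460 − 1) = 7.102 × 20.74 = 147 kΩ.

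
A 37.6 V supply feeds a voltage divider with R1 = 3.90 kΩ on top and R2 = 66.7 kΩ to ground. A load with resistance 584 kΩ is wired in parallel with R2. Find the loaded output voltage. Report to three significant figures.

The load sits in parallel with R2: R2‖R_L = (66.7 × 584) / (66.7 + 584) = 59.86 kΩ.
V_out = 37.6 × 59.86 / (3.90 + 59.86) = 37.6 × 59.86/63.76 = 35.3 V.

V_out ≈ 35.3 V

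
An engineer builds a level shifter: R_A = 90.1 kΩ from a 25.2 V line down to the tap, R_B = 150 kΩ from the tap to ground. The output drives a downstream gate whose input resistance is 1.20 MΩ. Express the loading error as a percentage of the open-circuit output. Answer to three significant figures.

The divider's output (Thévenin) resistance is R_A‖R_B = 56.29 kΩ.
Fractional drop under load = R_th/(R_th + R_L) = 56.29 / (56.29 + 1200) = 0.04481.
So the output falls by 4.48 %.

4.48 %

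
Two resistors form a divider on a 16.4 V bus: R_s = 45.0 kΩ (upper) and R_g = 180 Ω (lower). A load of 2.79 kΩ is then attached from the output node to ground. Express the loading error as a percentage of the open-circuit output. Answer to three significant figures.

6.04 %

The divider's output (Thévenin) resistance is R_s‖R_g = 179.3 Ω.
Fractional drop under load = R_th/(R_th + R_L) = 179.3 / (179.3 + 2790) = 0.06038.
So the output falls by 6.04 %.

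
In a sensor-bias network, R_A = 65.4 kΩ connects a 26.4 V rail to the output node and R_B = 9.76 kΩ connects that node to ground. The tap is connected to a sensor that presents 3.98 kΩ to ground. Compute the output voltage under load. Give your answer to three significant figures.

The load sits in parallel with R_B: R_B‖R_L = (9.76 × 3.98) / (9.76 + 3.98) = 2.827 kΩ.
V_out = 26.4 × 2.827 / (65.4 + 2.827) = 26.4 × 2.827/68.23 = 1.09 V.

V_out ≈ 1.09 V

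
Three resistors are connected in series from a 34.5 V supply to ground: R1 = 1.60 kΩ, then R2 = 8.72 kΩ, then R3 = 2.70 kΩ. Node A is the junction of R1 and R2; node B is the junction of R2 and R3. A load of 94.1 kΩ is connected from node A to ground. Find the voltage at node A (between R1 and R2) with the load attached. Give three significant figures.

Below node A the series string R2+R3 = 11.42 kΩ sits in parallel with the 94.1 kΩ load: 10.18 kΩ.
V_A = 34.5 × 10.18/(1.60 + 10.18) = 29.8 V.

V ≈ 29.8 V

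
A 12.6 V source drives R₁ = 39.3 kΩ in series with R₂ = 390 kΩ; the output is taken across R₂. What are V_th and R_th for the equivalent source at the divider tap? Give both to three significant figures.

V_th = 11.4 V, R_th = 35.7 kΩ

V_th is the open-circuit tap voltage: 12.6 × 390/(39.3 + 390) = 11.4 V.
With the supply zeroed, R₁ and R₂ appear in parallel from the tap: R_th = R₁‖R₂ = (39.3 × 390)/429.3 = 35.7 kΩ.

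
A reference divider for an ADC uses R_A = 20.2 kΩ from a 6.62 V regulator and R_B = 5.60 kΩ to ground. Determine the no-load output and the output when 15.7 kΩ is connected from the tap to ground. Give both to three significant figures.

Unloaded: 1.44 V; loaded: 1.12 V

Open-circuit: V = 6.62 × 5.60/(20.2 + 5.60) = 1.44 V.
With the load, R_B becomes R_B‖R_L = 4.128 kΩ, so V = 6.62 × 4.128/24.33 = 1.12 V.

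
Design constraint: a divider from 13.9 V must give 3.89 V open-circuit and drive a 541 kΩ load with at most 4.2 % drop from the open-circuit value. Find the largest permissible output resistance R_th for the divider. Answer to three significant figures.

R_th ≤ 23.7 kΩ

Loading drop = R_th/(R_th + R_L) ≤ 0.0420, so R_th ≤ R_L · ε/(1−ε) = 541 kΩ × 0.0420/0.9580 = 23.7 kΩ.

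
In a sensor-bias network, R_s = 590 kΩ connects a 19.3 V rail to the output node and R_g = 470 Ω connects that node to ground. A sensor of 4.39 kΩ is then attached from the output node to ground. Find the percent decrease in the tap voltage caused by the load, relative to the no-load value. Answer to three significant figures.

The divider's output (Thévenin) resistance is R_s‖R_g = 469.6 Ω.
Fractional drop under load = R_th/(R_th + R_L) = 469.6 / (469.6 + 4390) = 0.09664.
So the output falls by 9.66 %.

9.66 %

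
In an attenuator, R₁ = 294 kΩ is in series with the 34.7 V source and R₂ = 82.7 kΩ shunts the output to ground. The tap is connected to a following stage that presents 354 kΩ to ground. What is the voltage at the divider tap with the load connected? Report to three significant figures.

The load sits in parallel with R₂: R₂‖R_L = (82.7 × 354) / (82.7 + 354) = 67.04 kΩ.
V_out = 34.7 × 67.04 / (294 + 67.04) = 34.7 × 67.04/361.0 = 6.44 V.

V_out ≈ 6.44 V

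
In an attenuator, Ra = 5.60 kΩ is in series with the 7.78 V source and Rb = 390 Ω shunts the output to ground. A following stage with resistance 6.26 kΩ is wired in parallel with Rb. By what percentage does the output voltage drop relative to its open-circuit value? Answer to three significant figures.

The divider's output (Thévenin) resistance is Ra‖Rb = 364.6 Ω.
Fractional drop under load = R_th/(R_th + R_L) = 364.6 / (364.6 + 6260) = 0.05504.
So the output falls by 5.50 %.

5.50 %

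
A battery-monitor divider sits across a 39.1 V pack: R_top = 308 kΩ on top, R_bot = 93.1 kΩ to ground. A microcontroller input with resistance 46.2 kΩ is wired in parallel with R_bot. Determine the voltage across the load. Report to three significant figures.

V_out ≈ 3.56 V

The load sits in parallel with R_bot: R_bot‖R_L = (93.1 × 46.2) / (93.1 + 46.2) = 30.88 kΩ.
V_out = 39.1 × 30.88 / (308 + 30.88) = 39.1 × 30.88/338.9 = 3.56 V.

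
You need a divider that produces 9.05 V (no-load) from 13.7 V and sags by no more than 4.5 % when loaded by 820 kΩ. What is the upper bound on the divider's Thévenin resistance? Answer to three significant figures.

Loading drop = R_th/(R_th + R_L) ≤ 0.0450, so R_th ≤ R_L · ε/(1−ε) = 820 kΩ × 0.0450/0.9550 = 38.6 kΩ.

R_th ≤ 38.6 kΩ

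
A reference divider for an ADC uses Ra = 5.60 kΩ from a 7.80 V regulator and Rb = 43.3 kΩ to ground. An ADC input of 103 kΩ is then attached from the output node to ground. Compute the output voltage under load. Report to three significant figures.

V_out ≈ 6.59 V

The load sits in parallel with Rb: Rb‖R_L = (43.3 × 103) / (43.3 + 103) = 30.48 kΩ.
V_out = 7.80 × 30.48 / (5.60 + 30.48) = 7.80 × 30.48/36.08 = 6.59 V.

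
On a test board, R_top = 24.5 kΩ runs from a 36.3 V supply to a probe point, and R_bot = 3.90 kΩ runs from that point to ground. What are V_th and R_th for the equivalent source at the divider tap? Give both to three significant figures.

V_th is the open-circuit tap voltage: 36.3 × 3.90/(24.5 + 3.90) = 4.98 V.
With the supply zeroed, R_top and R_bot appear in parallel from the tap: R_th = R_top‖R_bot = (24.5 × 3.90)/28.40 = 3.36 kΩ.

V_th = 4.98 V, R_th = 3.36 kΩ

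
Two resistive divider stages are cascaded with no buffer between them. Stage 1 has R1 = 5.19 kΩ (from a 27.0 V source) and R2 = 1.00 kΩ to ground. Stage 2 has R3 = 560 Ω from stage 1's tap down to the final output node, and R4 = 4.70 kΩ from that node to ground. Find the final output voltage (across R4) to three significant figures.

Stage 2 presents R3+R4 = 5260 Ω as a load on stage 1's tap.
Stage 1's lower leg becomes R2‖(R3+R4) = 840.3 Ω, so V_mid = 27.0 × 840.3/6030 = 3.762 V.
Stage 2 is itself unloaded: V_out = V_mid × R4/(R3+R4) = 3.762 × 4700/5260 = 3.36 V.

V_out ≈ 3.36 V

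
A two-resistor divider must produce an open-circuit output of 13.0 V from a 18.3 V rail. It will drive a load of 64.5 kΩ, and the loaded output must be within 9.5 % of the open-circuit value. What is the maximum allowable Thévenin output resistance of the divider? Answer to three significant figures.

R_th ≤ 6.77 kΩ

Loading drop = R_th/(R_th + R_L) ≤ 0.0950, so R_th ≤ R_L · ε/(1−ε) = 64.5 kΩ × 0.0950/0.9050 = 6.77 kΩ.
(Any R1, R2 with R2/(R1+R2) = 0.710 and R1‖R2 ≤ 6.77 kΩ will meet the spec.)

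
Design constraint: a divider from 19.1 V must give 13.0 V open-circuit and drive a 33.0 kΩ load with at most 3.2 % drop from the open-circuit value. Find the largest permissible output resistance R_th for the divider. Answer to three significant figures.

R_th ≤ 1.09 kΩ

Loading drop = R_th/(R_th + R_L) ≤ 0.0320, so R_th ≤ R_L · ε/(1−ε) = 33.0 kΩ × 0.0320/0.9680 = 1.09 kΩ.
(Any R1, R2 with R2/(R1+R2) = 0.681 and R1‖R2 ≤ 1.09 kΩ will meet the spec.)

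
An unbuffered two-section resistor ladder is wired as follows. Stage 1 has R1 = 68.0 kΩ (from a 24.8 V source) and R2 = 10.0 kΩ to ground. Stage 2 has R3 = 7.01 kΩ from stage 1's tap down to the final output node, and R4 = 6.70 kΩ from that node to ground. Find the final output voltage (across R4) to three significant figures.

V_out ≈ 0.950 V

Stage 2 presents R3+R4 = 13.71 kΩ as a load on stage 1's tap.
Stage 1's lower leg becomes R2‖(R3+R4) = 5.782 kΩ, so V_mid = 24.8 × 5.782/73.78 = 1.944 V.
Stage 2 is itself unloaded: V_out = V_mid × R4/(R3+R4) = 1.944 × 6.70/13.71 = 0.950 V.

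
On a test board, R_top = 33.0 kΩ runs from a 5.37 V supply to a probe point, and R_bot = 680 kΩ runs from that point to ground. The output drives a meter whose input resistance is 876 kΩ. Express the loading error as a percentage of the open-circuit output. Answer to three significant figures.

The divider's output (Thévenin) resistance is R_top‖R_bot = 31.47 kΩ.
Fractional drop under load = R_th/(R_th + R_L) = 31.47 / (31.47 + 876) = 0.03468.
So the output falls by 3.47 %.

3.47 %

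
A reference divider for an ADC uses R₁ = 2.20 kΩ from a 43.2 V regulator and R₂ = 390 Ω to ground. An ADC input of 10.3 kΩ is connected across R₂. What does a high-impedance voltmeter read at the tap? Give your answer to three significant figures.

V_out ≈ 6.30 V

The load sits in parallel with R₂: R₂‖R_L = (390 × 10300) / (390 + 10300) = 375.8 Ω.
V_out = 43.2 × 375.8 / (2200 + 375.8) = 43.2 × 375.8/2576 = 6.30 V.
(Unloaded it would have been 6.51 V.)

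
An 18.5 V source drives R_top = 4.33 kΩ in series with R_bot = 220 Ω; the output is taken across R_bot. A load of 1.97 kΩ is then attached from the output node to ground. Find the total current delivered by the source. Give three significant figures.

I ≈ 4.09 mA

R_bot‖R_L = 197.9 Ω, so the source sees R_top + R_bot‖R_L = 4528 Ω.
I = 18.5 V / 4528 Ω = 4.09 mA.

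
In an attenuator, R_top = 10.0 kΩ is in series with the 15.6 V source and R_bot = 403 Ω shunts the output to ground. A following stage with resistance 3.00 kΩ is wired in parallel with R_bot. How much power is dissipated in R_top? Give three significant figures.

P ≈ 22.7 mW

Total resistance from the source is R_top + (R_bot‖R_L) = 10360 Ω, so I = 15.6/10360 Ω = 1.506 mA.
P = I²·R_top = (1.506 mA)² × 10.0 kΩ = 22.7 mW.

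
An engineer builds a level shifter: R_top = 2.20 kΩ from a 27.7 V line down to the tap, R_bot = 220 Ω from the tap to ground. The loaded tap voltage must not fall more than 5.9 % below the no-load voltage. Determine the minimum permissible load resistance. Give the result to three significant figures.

R_L(min) ≈ 3.19 kΩ

Output resistance R_th = R_top‖R_bot = (2200 × 220)/2420 = 200.0 Ω.
The fractional drop is R_th/(R_th + R_L); requiring this ≤ 0.0590 gives R_L ≥ R_th(1/0.0590 − 1) = 200.0 × 15.95 = 3.19 kΩ.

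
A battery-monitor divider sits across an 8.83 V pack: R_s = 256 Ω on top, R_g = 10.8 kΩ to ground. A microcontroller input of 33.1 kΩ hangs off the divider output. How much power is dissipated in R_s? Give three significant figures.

Total resistance from the source is R_s + (R_g‖R_L) = 8399 Ω, so I = 8.83/8399 Ω = 1.051 mA.
P = I²·R_s = (1.051 mA)² × 256 Ω = 0.283 mW.

P ≈ 0.283 mW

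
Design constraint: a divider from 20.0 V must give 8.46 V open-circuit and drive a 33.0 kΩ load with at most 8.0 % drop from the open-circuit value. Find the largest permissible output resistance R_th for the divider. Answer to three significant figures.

R_th ≤ 2.87 kΩ

Loading drop = R_th/(R_th + R_L) ≤ 0.0800, so R_th ≤ R_L · ε/(1−ε) = 33.0 kΩ × 0.0800/0.9200 = 2.87 kΩ.
(Any R1, R2 with R2/(R1+R2) = 0.423 and R1‖R2 ≤ 2.87 kΩ will meet the spec.)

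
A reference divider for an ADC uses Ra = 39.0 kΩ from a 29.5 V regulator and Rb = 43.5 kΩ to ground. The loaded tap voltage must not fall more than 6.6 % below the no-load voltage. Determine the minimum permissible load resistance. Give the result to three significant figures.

R_L(min) ≈ 291 kΩ

Output resistance R_th = Ra‖Rb = (39.0 × 43.5)/82.50 = 20.56 kΩ.
The fractional drop is R_th/(R_th + R_L); requiring this ≤ 0.0660 gives R_L ≥ R_th(1/0.0660 − 1) = 20.56 × 14.15 = 291 kΩ.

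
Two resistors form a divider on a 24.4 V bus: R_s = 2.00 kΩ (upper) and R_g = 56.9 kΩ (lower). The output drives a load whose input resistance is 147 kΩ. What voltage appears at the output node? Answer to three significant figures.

The load sits in parallel with R_g: R_g‖R_L = (56.9 × 147) / (56.9 + 147) = 41.02 kΩ.
V_out = 24.4 × 41.02 / (2.00 + 41.02) = 24.4 × 41.02/43.02 = 23.3 V.

V_out ≈ 23.3 V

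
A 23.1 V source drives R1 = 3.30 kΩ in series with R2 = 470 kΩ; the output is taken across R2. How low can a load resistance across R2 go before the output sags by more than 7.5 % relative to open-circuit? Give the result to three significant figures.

Output resistance R_th = R1‖R2 = (3.30 × 470)/473.3 = 3.277 kΩ.
The fractional drop is R_th/(R_th + R_L); requiring this ≤ 0.0750 gives R_L ≥ R_th(1/0.0750 − 1) = 3.277 × 12.33 = 40.4 kΩ.

R_L(min) ≈ 40.4 kΩ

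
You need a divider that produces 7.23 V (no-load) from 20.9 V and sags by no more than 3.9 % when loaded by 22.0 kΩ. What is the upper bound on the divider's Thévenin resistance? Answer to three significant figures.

R_th ≤ 893 Ω

Loading drop = R_th/(R_th + R_L) ≤ 0.0390, so R_th ≤ R_L · ε/(1−ε) = 22.0 kΩ × 0.0390/0.9610 = 893 Ω.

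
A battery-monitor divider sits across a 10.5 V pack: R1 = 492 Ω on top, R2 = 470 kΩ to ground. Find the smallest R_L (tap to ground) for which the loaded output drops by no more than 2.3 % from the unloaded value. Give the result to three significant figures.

Output resistance R_th = R1‖R2 = (492 × 470000)/470500 = 491.5 Ω.
The fractional drop is R_th/(R_th + R_L); requiring this ≤ 0.0230 gives R_L ≥ R_th(1/0.0230 − 1) = 491.5 × 42.48 = 20.9 kΩ.

R_L(min) ≈ 20.9 kΩ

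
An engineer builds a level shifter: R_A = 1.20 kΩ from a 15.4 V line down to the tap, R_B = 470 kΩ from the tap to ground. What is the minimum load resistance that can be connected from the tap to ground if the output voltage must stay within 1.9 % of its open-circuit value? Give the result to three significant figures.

R_L(min) ≈ 61.8 kΩ

Output resistance R_th = R_A‖R_B = (1.20 × 470)/471.2 = 1.197 kΩ.
The fractional drop is R_th/(R_th + R_L); requiring this ≤ 0.0190 gives R_L ≥ R_th(1/0.0190 − 1) = 1.197 × 51.63 = 61.8 kΩ.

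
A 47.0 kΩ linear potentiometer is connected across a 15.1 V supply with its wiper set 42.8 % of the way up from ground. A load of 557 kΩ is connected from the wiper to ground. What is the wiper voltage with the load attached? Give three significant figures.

The wiper splits the pot into (1−α)R = 26.88 kΩ above and αR = 20.12 kΩ below.
Lower section ‖ load = 19.41 kΩ.
V_wiper = 15.1 × 19.41/(26.88 + 19.41) = 6.33 V.

V ≈ 6.33 V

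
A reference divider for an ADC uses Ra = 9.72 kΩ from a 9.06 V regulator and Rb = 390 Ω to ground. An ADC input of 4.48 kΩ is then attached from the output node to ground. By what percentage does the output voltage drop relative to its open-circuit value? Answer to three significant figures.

The divider's output (Thévenin) resistance is Ra‖Rb = 375.0 Ω.
Fractional drop under load = R_th/(R_th + R_L) = 375.0 / (375.0 + 4480) = 0.07723.
So the output falls by 7.72 %.

7.72 %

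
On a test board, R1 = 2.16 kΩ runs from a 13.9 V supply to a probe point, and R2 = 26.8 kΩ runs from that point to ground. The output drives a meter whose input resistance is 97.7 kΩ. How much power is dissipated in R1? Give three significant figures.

Total resistance from the source is R1 + (R2‖R_L) = 23.19 kΩ, so I = 13.9/23.19 kΩ = 0.5994 mA.
P = I²·R1 = (0.5994 mA)² × 2.16 kΩ = 0.776 mW.

P ≈ 0.776 mW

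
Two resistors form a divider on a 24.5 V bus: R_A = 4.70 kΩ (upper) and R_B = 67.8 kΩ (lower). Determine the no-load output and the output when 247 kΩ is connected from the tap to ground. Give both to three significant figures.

Unloaded: 22.9 V; loaded: 22.5 V

Open-circuit: V = 24.5 × 67.8/(4.70 + 67.8) = 22.9 V.
With the load, R_B becomes R_B‖R_L = 53.20 kΩ, so V = 24.5 × 53.20/57.90 = 22.5 V.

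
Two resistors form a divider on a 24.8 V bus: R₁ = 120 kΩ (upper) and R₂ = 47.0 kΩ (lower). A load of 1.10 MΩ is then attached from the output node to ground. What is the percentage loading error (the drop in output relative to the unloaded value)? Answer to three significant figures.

The divider's output (Thévenin) resistance is R₁‖R₂ = 33.77 kΩ.
Fractional drop under load = R_th/(R_th + R_L) = 33.77 / (33.77 + 1100) = 0.02979.
So the output falls by 2.98 %.

2.98 %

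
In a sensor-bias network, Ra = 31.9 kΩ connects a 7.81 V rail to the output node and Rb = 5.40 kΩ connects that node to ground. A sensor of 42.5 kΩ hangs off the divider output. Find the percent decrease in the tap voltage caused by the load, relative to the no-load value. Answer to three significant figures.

9.80 %

Unloaded V = 7.81 × 5.40/37.30 = 1.1307 V.
Loaded: Rb‖R_L = 4.791 kΩ, giving V = 7.81 × 4.791/36.69 = 1.0198 V.
Drop = (1.1307 − 1.0198) / 1.1307 = 9.80 %.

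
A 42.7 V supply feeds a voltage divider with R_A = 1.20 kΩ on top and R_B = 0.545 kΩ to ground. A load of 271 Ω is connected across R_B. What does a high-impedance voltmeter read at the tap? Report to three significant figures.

V_out ≈ 5.60 V

The load sits in parallel with R_B: R_B‖R_L = (545 × 271) / (545 + 271) = 181.0 Ω.
V_out = 42.7 × 181.0 / (1200 + 181.0) = 42.7 × 181.0/1381 = 5.60 V.
(Unloaded it would have been 13.3 V.)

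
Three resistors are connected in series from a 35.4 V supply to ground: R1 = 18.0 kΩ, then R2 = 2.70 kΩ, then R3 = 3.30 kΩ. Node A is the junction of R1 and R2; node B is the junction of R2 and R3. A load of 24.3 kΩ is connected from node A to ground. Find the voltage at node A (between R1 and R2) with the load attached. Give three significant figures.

Below node A the series string R2+R3 = 6.000 kΩ sits in parallel with the 24.3 kΩ load: 4.812 kΩ.
V_A = 35.4 × 4.812/(18.0 + 4.812) = 7.47 V.

V ≈ 7.47 V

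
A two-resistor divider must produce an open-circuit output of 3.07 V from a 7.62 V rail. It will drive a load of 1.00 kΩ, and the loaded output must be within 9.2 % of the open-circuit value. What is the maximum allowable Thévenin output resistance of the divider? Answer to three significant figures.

Loading drop = R_th/(R_th + R_L) ≤ 0.0920, so R_th ≤ R_L · ε/(1−ε) = 1.00 kΩ × 0.0920/0.9080 = 101 Ω.
(Any R1, R2 with R2/(R1+R2) = 0.403 and R1‖R2 ≤ 101 Ω will meet the spec.)

R_th ≤ 101 Ω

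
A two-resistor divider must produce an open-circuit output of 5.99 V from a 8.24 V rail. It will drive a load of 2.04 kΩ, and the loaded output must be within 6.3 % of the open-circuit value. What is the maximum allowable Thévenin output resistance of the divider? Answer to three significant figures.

Loading drop = R_th/(R_th + R_L) ≤ 0.0630, so R_th ≤ R_L · ε/(1−ε) = 2.04 kΩ × 0.0630/0.9370 = 137 Ω.

R_th ≤ 137 Ω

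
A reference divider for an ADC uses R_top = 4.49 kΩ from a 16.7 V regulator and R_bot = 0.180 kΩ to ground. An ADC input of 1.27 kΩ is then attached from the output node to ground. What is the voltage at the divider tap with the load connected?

V_out ≈ 0.566 V

The load sits in parallel with R_bot: R_bot‖R_L = (180 × 1270) / (180 + 1270) = 157.7 Ω.
V_out = 16.7 × 157.7 / (4490 + 157.7) = 16.7 × 157.7/4648 = 0.566 V.
(Unloaded it would have been 0.644 V.)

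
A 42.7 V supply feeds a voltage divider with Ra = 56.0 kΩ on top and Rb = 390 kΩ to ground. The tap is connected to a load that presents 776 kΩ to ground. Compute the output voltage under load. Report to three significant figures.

V_out ≈ 35.1 V

The load sits in parallel with Rb: Rb‖R_L = (390 × 776) / (390 + 776) = 259.6 kΩ.
V_out = 42.7 × 259.6 / (56.0 + 259.6) = 42.7 × 259.6/315.6 = 35.1 V.
(Unloaded it would have been 37.3 V.)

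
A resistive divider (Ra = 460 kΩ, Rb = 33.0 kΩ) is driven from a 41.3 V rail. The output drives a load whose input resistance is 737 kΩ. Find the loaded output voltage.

V_out ≈ 2.65 V

The load sits in parallel with Rb: Rb‖R_L = (33.0 × 737) / (33.0 + 737) = 31.59 kΩ.
V_out = 41.3 × 31.59 / (460 + 31.59) = 41.3 × 31.59/491.6 = 2.65 V.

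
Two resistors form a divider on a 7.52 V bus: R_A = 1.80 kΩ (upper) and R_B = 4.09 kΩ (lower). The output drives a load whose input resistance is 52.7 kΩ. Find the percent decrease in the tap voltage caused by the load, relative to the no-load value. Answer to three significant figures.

2.32 %

The divider's output (Thévenin) resistance is R_A‖R_B = 1.250 kΩ.
Fractional drop under load = R_th/(R_th + R_L) = 1.250 / (1.250 + 52.7) = 0.02317.
So the output falls by 2.32 %.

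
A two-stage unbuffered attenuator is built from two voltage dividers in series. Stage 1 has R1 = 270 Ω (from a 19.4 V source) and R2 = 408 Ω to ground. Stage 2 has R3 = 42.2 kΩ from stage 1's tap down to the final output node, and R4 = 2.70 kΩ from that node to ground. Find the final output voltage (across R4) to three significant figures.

V_out ≈ 0.699 V

Stage 2 presents R3+R4 = 44900 Ω as a load on stage 1's tap.
Stage 1's lower leg becomes R2‖(R3+R4) = 404.3 Ω, so V_mid = 19.4 × 404.3/674.3 = 11.63 V.
Stage 2 is itself unloaded: V_out = V_mid × R4/(R3+R4) = 11.63 × 2700/44900 = 0.699 V.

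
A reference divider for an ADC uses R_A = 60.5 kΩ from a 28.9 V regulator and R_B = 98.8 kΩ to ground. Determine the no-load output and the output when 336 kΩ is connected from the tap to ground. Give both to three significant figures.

Unloaded: 17.9 V; loaded: 16.1 V

Open-circuit: V = 28.9 × 98.8/(60.5 + 98.8) = 17.9 V.
With the load, R_B becomes R_B‖R_L = 76.35 kΩ, so V = 28.9 × 76.35/136.8 = 16.1 V.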